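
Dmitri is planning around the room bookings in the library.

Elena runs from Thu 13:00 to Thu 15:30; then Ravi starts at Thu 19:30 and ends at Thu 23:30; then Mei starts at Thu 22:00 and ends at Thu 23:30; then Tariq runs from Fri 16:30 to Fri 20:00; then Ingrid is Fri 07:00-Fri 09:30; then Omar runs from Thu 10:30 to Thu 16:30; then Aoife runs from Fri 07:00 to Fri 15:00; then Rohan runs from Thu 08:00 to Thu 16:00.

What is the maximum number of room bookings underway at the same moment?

3

Sort all start/end points and keep a running count:
Thu 08:00 start Rohan → 1
Thu 10:30 start Omar → 2
Thu 13:00 start Elena → 3
Thu 15:30 end Elena → 2
Thu 16:00 end Rohan → 1
Thu 16:30 end Omar → 0
Thu 19:30 start Ravi → 1
Thu 22:00 start Mei → 2
Thu 23:30 end Mei → 1
Thu 23:30 end Ravi → 0
Fri 07:00 start Aoife → 1
Fri 07:00 start Ingrid → 2
Fri 09:30 end Ingrid → 1
Fri 15:00 end Aoife → 0
Fri 16:30 start Tariq → 1
Fri 20:00 end Tariq → 0
Peak is 3, at Thu 13:00 (Elena, Omar, Rohan).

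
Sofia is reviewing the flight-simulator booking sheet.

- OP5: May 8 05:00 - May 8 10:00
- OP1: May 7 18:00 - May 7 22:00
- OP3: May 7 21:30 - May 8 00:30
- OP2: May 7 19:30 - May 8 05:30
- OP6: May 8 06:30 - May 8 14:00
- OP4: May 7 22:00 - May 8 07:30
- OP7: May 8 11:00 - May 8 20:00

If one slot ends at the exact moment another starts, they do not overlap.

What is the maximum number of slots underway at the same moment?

Sort all start/end points and keep a running count:
May 7 18:00 start OP1 → 1
May 7 19:30 start OP2 → 2
May 7 21:30 start OP3 → 3
May 7 22:00 end OP1 → 2
May 7 22:00 start OP4 → 3
May 8 00:30 end OP3 → 2
May 8 05:00 start OP5 → 3
May 8 05:30 end OP2 → 2
May 8 06:30 start OP6 → 3
May 8 07:30 end OP4 → 2
May 8 10:00 end OP5 → 1
May 8 11:00 start OP7 → 2
May 8 14:00 end OP6 → 1
May 8 20:00 end OP7 → 0
Peak is 3, at May 7 21:30 (OP1, OP2, OP3).

3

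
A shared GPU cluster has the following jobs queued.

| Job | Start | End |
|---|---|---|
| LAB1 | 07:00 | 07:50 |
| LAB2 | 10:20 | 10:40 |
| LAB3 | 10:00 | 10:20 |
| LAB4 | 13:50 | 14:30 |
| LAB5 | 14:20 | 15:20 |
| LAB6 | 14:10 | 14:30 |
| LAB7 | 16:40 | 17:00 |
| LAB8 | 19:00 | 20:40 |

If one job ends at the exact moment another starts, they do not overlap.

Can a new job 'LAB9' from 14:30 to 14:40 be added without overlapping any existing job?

No — it overlaps LAB5

LAB1: ends 07:50 at or before LAB9 starts 14:30 → clear.
LAB3: ends 10:20 at or before LAB9 starts 14:30 → clear.
LAB2: ends 10:40 at or before LAB9 starts 14:30 → clear.
LAB4: ends 14:30 at or before LAB9 starts 14:30 → clear.
LAB6: ends 14:30 at or before LAB9 starts 14:30 → clear.
LAB5: starts 14:20 before LAB9 ends 14:40, and ends 15:20 after LAB9 starts 14:30 → overlap.
LAB7: starts 16:40 at or after LAB9 ends 14:40 → clear.
LAB8: starts 19:00 at or after LAB9 ends 14:40 → clear.
LAB9 overlaps LAB5.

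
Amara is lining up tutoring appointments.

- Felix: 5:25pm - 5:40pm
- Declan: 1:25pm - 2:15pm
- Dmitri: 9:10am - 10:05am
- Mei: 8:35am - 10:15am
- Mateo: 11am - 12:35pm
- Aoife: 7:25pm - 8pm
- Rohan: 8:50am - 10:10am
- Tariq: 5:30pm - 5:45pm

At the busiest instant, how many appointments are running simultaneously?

3

Sort all start/end points and keep a running count:
8:35am start Mei → 1
8:50am start Rohan → 2
9:10am start Dmitri → 3
10:05am end Dmitri → 2
10:10am end Rohan → 1
10:15am end Mei → 0
11am start Mateo → 1
12:35pm end Mateo → 0
1:25pm start Declan → 1
2:15pm end Declan → 0
5:25pm start Felix → 1
5:30pm start Tariq → 2
5:40pm end Felix → 1
5:45pm end Tariq → 0
7:25pm start Aoife → 1
8pm end Aoife → 0
Peak is 3, at 9:10am (Dmitri, Mei, Rohan).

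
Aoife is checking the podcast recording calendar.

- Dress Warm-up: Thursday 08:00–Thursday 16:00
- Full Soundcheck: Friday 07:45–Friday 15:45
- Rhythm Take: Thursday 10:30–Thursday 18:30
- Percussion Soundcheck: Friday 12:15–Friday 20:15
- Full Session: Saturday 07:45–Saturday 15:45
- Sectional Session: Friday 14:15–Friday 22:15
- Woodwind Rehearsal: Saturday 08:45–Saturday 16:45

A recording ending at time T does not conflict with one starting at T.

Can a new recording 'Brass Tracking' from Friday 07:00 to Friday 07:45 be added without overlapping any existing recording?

Yes — the slot is free

Dress Warm-up: ends Thursday 16:00 at or before Brass Tracking starts Friday 07:00 → clear.
Rhythm Take: ends Thursday 18:30 at or before Brass Tracking starts Friday 07:00 → clear.
Full Soundcheck: starts Friday 07:45 at or after Brass Tracking ends Friday 07:45 → clear.
Percussion Soundcheck: starts Friday 12:15 at or after Brass Tracking ends Friday 07:45 → clear.
Sectional Session: starts Friday 14:15 at or after Brass Tracking ends Friday 07:45 → clear.
Full Session: starts Saturday 07:45 at or after Brass Tracking ends Friday 07:45 → clear.
Woodwind Rehearsal: starts Saturday 08:45 at or after Brass Tracking ends Friday 07:45 → clear.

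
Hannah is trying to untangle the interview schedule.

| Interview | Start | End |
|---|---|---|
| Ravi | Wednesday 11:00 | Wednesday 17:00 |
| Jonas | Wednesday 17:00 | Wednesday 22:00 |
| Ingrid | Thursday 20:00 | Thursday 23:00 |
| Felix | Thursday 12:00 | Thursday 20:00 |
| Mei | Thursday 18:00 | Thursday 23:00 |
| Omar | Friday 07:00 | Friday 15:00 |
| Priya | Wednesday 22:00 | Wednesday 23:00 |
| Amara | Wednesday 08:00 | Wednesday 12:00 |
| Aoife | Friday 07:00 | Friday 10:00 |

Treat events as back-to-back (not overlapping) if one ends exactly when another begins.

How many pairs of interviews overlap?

Sorted by start: Amara, Ravi, Jonas, Priya, Felix, Mei, Ingrid, Aoife, Omar.
Ravi starts before Amara ends → Amara and Ravi overlap.
Jonas starts after Amara ends — done with Amara.
Jonas starts exactly when Ravi ends (back-to-back, no overlap) — done with Ravi.
Priya starts exactly when Jonas ends (back-to-back, no overlap) — done with Jonas.
Felix starts after Priya ends — done with Priya.
Mei starts before Felix ends → Felix and Mei overlap.
Ingrid starts exactly when Felix ends (back-to-back, no overlap) — done with Felix.
Ingrid starts before Mei ends → Mei and Ingrid overlap.
Aoife starts after Mei ends — done with Mei.
Aoife starts after Ingrid ends — done with Ingrid.
Omar starts before Aoife ends → Aoife and Omar overlap.
Overlapping pairs: Amara & Ravi, Aoife & Omar, Felix & Mei, Ingrid & Mei — 4 in total.

4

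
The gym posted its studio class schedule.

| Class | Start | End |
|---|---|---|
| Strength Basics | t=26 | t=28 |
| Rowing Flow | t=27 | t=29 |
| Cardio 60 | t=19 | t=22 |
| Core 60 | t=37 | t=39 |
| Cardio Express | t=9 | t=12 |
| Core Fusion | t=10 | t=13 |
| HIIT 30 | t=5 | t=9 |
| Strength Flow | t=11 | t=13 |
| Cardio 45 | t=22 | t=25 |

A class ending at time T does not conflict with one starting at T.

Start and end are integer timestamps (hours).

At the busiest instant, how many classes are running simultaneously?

Walk through starts and ends in time order (an end at T is processed before a start at T):
t=5 start HIIT 30 → 1
t=9 end HIIT 30 → 0
t=9 start Cardio Express → 1
t=10 start Core Fusion → 2
t=11 start Strength Flow → 3
t=12 end Cardio Express → 2
t=13 end Core Fusion → 1
t=13 end Strength Flow → 0
t=19 start Cardio 60 → 1
t=22 end Cardio 60 → 0
t=22 start Cardio 45 → 1
t=25 end Cardio 45 → 0
t=26 start Strength Basics → 1
t=27 start Rowing Flow → 2
t=28 end Strength Basics → 1
t=29 end Rowing Flow → 0
t=37 start Core 60 → 1
t=39 end Core 60 → 0
Peak is 3, at t=11 (Cardio Express, Core Fusion, Strength Flow).

3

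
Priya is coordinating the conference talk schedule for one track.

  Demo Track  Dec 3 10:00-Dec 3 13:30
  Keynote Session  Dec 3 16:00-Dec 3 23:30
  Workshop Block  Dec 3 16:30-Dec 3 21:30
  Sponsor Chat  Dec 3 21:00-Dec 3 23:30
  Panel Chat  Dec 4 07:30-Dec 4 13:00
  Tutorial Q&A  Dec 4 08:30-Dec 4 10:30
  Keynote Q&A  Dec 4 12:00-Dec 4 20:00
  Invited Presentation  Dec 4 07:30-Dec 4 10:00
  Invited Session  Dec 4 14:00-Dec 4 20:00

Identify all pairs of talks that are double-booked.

Two intervals overlap when each starts before the other ends.
Sorted by start: Demo Track, Keynote Session, Workshop Block, Sponsor Chat, Panel Chat, Invited Presentation, Tutorial Q&A, Keynote Q&A, Invited Session.
Keynote Session starts after Demo Track ends; Demo Track is clear from here.
Workshop Block starts before Keynote Session ends → Keynote Session and Workshop Block overlap.
Sponsor Chat starts before Keynote Session ends → Keynote Session and Sponsor Chat overlap.
Panel Chat starts after Keynote Session ends; Keynote Session is clear from here.
Sponsor Chat starts before Workshop Block ends → Workshop Block and Sponsor Chat overlap.
Panel Chat starts after Workshop Block ends; Workshop Block is clear from here.
Panel Chat starts after Sponsor Chat ends; Sponsor Chat is clear from here.
Invited Presentation starts before Panel Chat ends → Panel Chat and Invited Presentation overlap.
Tutorial Q&A starts before Panel Chat ends → Panel Chat and Tutorial Q&A overlap.
Keynote Q&A starts before Panel Chat ends → Panel Chat and Keynote Q&A overlap.
Invited Session starts after Panel Chat ends.
Tutorial Q&A starts before Invited Presentation ends → Invited Presentation and Tutorial Q&A overlap.
Keynote Q&A starts after Invited Presentation ends; Invited Presentation is clear from here.
Keynote Q&A starts after Tutorial Q&A ends; Tutorial Q&A is clear from here.
Invited Session starts before Keynote Q&A ends → Keynote Q&A and Invited Session overlap.

Invited Presentation & Panel Chat, Invited Presentation & Tutorial Q&A, Invited Session & Keynote Q&A, Keynote Q&A & Panel Chat, Keynote Session & Sponsor Chat, Keynote Session & Workshop Block, Panel Chat & Tutorial Q&A, Sponsor Chat & Workshop Block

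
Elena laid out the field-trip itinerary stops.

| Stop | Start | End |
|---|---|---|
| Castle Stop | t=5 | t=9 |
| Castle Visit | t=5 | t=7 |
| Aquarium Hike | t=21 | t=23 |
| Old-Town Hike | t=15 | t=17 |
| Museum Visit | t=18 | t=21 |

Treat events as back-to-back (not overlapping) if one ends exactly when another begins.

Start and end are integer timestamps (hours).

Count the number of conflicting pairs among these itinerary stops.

1

Sorted by start: Castle Stop, Castle Visit, Old-Town Hike, Museum Visit, Aquarium Hike.
Castle Visit starts before Castle Stop ends → Castle Stop and Castle Visit overlap.
Old-Town Hike starts after Castle Stop ends — done with Castle Stop.
Old-Town Hike starts after Castle Visit ends — done with Castle Visit.
Museum Visit starts after Old-Town Hike ends — done with Old-Town Hike.
Aquarium Hike starts exactly when Museum Visit ends (back-to-back, no overlap).
Overlapping pairs: Castle Stop & Castle Visit — 1 in total.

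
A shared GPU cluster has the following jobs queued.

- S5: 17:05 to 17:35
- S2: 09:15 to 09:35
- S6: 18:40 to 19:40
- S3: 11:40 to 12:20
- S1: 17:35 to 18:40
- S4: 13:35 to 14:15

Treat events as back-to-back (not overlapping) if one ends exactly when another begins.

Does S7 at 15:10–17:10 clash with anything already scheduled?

S2: ends 09:35 at or before S7 starts 15:10 → clear.
S3: ends 12:20 at or before S7 starts 15:10 → clear.
S4: ends 14:15 at or before S7 starts 15:10 → clear.
S5: starts 17:05 before S7 ends 17:10, and ends 17:35 after S7 starts 15:10 → overlap.
S1: starts 17:35 at or after S7 ends 17:10 → clear.
S6: starts 18:40 at or after S7 ends 17:10 → clear.
S7 overlaps S5.

Yes — it overlaps S5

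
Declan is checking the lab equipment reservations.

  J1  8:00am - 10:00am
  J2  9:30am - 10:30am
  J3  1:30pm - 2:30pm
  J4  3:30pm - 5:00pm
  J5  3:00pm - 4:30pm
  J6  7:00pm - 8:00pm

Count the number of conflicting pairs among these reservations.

Two intervals overlap when each starts before the other ends.
Sorted by start: J1, J2, J3, J5, J4, J6.
J2 starts before J1 ends → J1 and J2 overlap.
J3 starts after J1 ends; J1 is clear from here.
J3 starts after J2 ends; J2 is clear from here.
J5 starts after J3 ends; J3 is clear from here.
J4 starts before J5 ends → J5 and J4 overlap.
J6 starts after J5 ends.
J6 starts after J4 ends.
Overlapping pairs: J1 & J2, J4 & J5 — 2 in total.

2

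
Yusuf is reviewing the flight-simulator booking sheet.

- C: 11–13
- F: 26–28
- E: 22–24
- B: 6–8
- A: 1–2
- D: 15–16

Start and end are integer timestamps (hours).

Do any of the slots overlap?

Two intervals overlap when each starts before the other ends.
Sorted by start: A, B, C, D, E, F.
B starts after A ends; A is clear from here.
C starts after B ends; B is clear from here.
D starts after C ends; C is clear from here.
E starts after D ends; D is clear from here.
F starts after E ends.
Every pair is clear; the schedule has no overlaps.

No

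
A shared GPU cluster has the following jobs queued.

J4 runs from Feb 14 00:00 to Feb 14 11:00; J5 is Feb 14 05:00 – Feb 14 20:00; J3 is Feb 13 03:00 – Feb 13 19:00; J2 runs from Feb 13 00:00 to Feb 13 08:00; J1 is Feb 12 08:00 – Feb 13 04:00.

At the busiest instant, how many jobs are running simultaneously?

Sweep the timeline, counting +1 at each start and −1 at each end (ends before starts at a tie):
Feb 12 08:00 start J1 → 1
Feb 13 00:00 start J2 → 2
Feb 13 03:00 start J3 → 3
Feb 13 04:00 end J1 → 2
Feb 13 08:00 end J2 → 1
Feb 13 19:00 end J3 → 0
Feb 14 00:00 start J4 → 1
Feb 14 05:00 start J5 → 2
Feb 14 11:00 end J4 → 1
Feb 14 20:00 end J5 → 0
Peak is 3, at Feb 13 03:00 (J1, J2, J3).

3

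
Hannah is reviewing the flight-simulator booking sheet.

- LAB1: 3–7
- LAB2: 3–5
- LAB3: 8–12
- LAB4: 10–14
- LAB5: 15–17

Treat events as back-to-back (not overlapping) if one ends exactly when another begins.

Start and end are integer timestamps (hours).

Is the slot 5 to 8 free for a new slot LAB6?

LAB1: starts 3 before LAB6 ends 8, and ends 7 after LAB6 starts 5 → overlap.
LAB2: ends 5 at or before LAB6 starts 5 → clear.
LAB3: starts 8 at or after LAB6 ends 8 → clear.
LAB4: starts 10 at or after LAB6 ends 8 → clear.
LAB5: starts 15 at or after LAB6 ends 8 → clear.
LAB6 overlaps LAB1.

No — it overlaps LAB1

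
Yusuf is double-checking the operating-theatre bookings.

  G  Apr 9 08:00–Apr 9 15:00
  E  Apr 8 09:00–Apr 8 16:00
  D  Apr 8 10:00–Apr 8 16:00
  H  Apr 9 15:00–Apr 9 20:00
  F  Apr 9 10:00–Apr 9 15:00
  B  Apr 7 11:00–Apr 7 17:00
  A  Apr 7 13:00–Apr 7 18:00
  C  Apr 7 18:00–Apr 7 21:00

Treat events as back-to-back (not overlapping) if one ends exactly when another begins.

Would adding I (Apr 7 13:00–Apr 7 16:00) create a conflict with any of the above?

Yes — it overlaps A, B

B: starts Apr 7 11:00 before I ends Apr 7 16:00, and ends Apr 7 17:00 after I starts Apr 7 13:00 → overlap.
A: starts Apr 7 13:00 before I ends Apr 7 16:00, and ends Apr 7 18:00 after I starts Apr 7 13:00 → overlap.
C: starts Apr 7 18:00 at or after I ends Apr 7 16:00 → clear.
E: starts Apr 8 09:00 at or after I ends Apr 7 16:00 → clear.
D: starts Apr 8 10:00 at or after I ends Apr 7 16:00 → clear.
G: starts Apr 9 08:00 at or after I ends Apr 7 16:00 → clear.
F: starts Apr 9 10:00 at or after I ends Apr 7 16:00 → clear.
H: starts Apr 9 15:00 at or after I ends Apr 7 16:00 → clear.
I overlaps A, B.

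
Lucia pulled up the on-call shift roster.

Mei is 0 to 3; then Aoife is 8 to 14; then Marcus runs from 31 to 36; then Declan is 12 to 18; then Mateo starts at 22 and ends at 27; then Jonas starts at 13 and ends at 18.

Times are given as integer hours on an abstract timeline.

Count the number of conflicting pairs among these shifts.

Sorted by start: Mei, Aoife, Declan, Jonas, Mateo, Marcus.
Aoife starts after Mei ends, so nothing later overlaps Mei either.
Declan starts before Aoife ends → Aoife and Declan overlap.
Jonas starts before Aoife ends → Aoife and Jonas overlap.
Mateo starts after Aoife ends, so nothing later overlaps Aoife either.
Jonas starts before Declan ends → Declan and Jonas overlap.
Mateo starts after Declan ends, so nothing later overlaps Declan either.
Mateo starts after Jonas ends, so nothing later overlaps Jonas either.
Marcus starts after Mateo ends.
Overlapping pairs: Aoife & Declan, Aoife & Jonas, Declan & Jonas — 3 in total.

3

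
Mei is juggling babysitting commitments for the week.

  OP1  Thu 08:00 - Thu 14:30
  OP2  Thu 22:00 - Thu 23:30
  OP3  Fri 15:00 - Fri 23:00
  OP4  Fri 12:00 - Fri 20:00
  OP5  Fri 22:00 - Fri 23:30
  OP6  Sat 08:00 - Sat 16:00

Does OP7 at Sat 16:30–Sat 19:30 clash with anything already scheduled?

OP1: ends Thu 14:30 at or before OP7 starts Sat 16:30 → clear.
OP2: ends Thu 23:30 at or before OP7 starts Sat 16:30 → clear.
OP4: ends Fri 20:00 at or before OP7 starts Sat 16:30 → clear.
OP3: ends Fri 23:00 at or before OP7 starts Sat 16:30 → clear.
OP5: ends Fri 23:30 at or before OP7 starts Sat 16:30 → clear.
OP6: ends Sat 16:00 at or before OP7 starts Sat 16:30 → clear.

No — it doesn't clash with anything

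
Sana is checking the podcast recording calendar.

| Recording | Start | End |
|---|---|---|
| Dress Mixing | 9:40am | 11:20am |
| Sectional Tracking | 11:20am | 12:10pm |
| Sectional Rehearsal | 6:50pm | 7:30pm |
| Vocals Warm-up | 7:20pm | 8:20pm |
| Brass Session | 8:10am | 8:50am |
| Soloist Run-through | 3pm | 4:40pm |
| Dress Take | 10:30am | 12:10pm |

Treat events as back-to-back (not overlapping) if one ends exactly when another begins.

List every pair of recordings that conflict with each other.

Dress Mixing & Dress Take, Dress Take & Sectional Tracking, Sectional Rehearsal & Vocals Warm-up

Sorted by start: Brass Session, Dress Mixing, Dress Take, Sectional Tracking, Soloist Run-through, Sectional Rehearsal, Vocals Warm-up.
Dress Mixing starts after Brass Session ends — done with Brass Session.
Dress Take starts before Dress Mixing ends → Dress Mixing and Dress Take overlap.
Sectional Tracking starts exactly when Dress Mixing ends (back-to-back, no overlap) — done with Dress Mixing.
Sectional Tracking starts before Dress Take ends → Dress Take and Sectional Tracking overlap.
Soloist Run-through starts after Dress Take ends — done with Dress Take.
Soloist Run-through starts after Sectional Tracking ends — done with Sectional Tracking.
Sectional Rehearsal starts after Soloist Run-through ends — done with Soloist Run-through.
Vocals Warm-up starts before Sectional Rehearsal ends → Sectional Rehearsal and Vocals Warm-up overlap.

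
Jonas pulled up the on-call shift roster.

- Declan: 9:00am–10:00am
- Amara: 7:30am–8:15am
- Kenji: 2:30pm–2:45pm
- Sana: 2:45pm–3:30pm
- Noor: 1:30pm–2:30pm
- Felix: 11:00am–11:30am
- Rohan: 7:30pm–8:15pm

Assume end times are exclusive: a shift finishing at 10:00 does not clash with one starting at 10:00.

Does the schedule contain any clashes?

No

Check each pair: they overlap iff neither finishes before the other starts.
Sorted by start: Amara, Declan, Felix, Noor, Kenji, Sana, Rohan.
Declan starts after Amara ends, so Amara has no further overlaps.
Felix starts after Declan ends, so Declan has no further overlaps.
Noor starts after Felix ends, so Felix has no further overlaps.
Kenji starts exactly when Noor ends (back-to-back, no overlap), so Noor has no further overlaps.
Sana starts exactly when Kenji ends (back-to-back, no overlap), so Kenji has no further overlaps.
Rohan starts after Sana ends.
Every pair is clear; the schedule has no overlaps.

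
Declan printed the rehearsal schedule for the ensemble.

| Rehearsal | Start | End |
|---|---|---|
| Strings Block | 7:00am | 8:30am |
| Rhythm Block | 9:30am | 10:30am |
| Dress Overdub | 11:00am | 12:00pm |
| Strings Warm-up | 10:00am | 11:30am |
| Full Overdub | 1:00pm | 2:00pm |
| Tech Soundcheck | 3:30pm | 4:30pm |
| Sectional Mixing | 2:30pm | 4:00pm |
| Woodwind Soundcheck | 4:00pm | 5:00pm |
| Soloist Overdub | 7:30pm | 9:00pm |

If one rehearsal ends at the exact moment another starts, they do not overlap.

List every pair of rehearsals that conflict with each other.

Check each pair: they overlap iff neither finishes before the other starts.
Sorted by start: Strings Block, Rhythm Block, Strings Warm-up, Dress Overdub, Full Overdub, Sectional Mixing, Tech Soundcheck, Woodwind Soundcheck, Soloist Overdub.
Rhythm Block starts after Strings Block ends; Strings Block is clear from here.
Strings Warm-up starts before Rhythm Block ends → Rhythm Block and Strings Warm-up overlap.
Dress Overdub starts after Rhythm Block ends; Rhythm Block is clear from here.
Dress Overdub starts before Strings Warm-up ends → Strings Warm-up and Dress Overdub overlap.
Full Overdub starts after Strings Warm-up ends; Strings Warm-up is clear from here.
Full Overdub starts after Dress Overdub ends; Dress Overdub is clear from here.
Sectional Mixing starts after Full Overdub ends; Full Overdub is clear from here.
Tech Soundcheck starts before Sectional Mixing ends → Sectional Mixing and Tech Soundcheck overlap.
Woodwind Soundcheck starts exactly when Sectional Mixing ends (back-to-back, no overlap); Sectional Mixing is clear from here.
Woodwind Soundcheck starts before Tech Soundcheck ends → Tech Soundcheck and Woodwind Soundcheck overlap.
Soloist Overdub starts after Tech Soundcheck ends.
Soloist Overdub starts after Woodwind Soundcheck ends.

Dress Overdub & Strings Warm-up, Rhythm Block & Strings Warm-up, Sectional Mixing & Tech Soundcheck, Tech Soundcheck & Woodwind Soundcheck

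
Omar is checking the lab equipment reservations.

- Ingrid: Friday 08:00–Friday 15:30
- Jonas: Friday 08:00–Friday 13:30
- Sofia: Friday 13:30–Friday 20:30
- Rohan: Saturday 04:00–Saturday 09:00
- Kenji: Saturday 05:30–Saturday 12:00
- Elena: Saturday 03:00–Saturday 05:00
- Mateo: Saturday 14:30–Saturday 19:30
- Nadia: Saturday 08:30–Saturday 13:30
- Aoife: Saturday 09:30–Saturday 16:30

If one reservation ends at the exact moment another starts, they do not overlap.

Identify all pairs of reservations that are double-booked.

Sorted by start: Ingrid, Jonas, Sofia, Elena, Rohan, Kenji, Nadia, Aoife, Mateo.
Jonas starts before Ingrid ends → Ingrid and Jonas overlap.
Sofia starts before Ingrid ends → Ingrid and Sofia overlap.
Elena starts after Ingrid ends — done with Ingrid.
Sofia starts exactly when Jonas ends (back-to-back, no overlap) — done with Jonas.
Elena starts after Sofia ends — done with Sofia.
Rohan starts before Elena ends → Elena and Rohan overlap.
Kenji starts after Elena ends — done with Elena.
Kenji starts before Rohan ends → Rohan and Kenji overlap.
Nadia starts before Rohan ends → Rohan and Nadia overlap.
Aoife starts after Rohan ends — done with Rohan.
Nadia starts before Kenji ends → Kenji and Nadia overlap.
Aoife starts before Kenji ends → Kenji and Aoife overlap.
Mateo starts after Kenji ends.
Aoife starts before Nadia ends → Nadia and Aoife overlap.
Mateo starts after Nadia ends.
Mateo starts before Aoife ends → Aoife and Mateo overlap.

Aoife & Kenji, Aoife & Mateo, Aoife & Nadia, Elena & Rohan, Ingrid & Jonas, Ingrid & Sofia, Kenji & Nadia, Kenji & Rohan, Nadia & Rohan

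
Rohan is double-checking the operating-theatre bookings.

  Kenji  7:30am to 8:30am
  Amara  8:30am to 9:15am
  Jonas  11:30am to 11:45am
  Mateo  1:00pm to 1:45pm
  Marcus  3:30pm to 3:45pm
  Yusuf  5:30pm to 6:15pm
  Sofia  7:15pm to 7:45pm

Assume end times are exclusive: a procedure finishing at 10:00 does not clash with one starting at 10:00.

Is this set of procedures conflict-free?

Yes

Sorted by start: Kenji, Amara, Jonas, Mateo, Marcus, Yusuf, Sofia.
Amara starts exactly when Kenji ends (back-to-back, no overlap); Kenji is clear from here.
Jonas starts after Amara ends; Amara is clear from here.
Mateo starts after Jonas ends; Jonas is clear from here.
Marcus starts after Mateo ends; Mateo is clear from here.
Yusuf starts after Marcus ends; Marcus is clear from here.
Sofia starts after Yusuf ends.
Every pair is clear; the schedule has no overlaps.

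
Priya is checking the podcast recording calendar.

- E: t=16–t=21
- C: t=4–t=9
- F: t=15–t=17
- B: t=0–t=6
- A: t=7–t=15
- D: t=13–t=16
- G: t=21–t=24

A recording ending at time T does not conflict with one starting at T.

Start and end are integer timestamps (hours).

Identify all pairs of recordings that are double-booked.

Sorted by start: B, C, A, D, F, E, G.
C starts before B ends → B and C overlap.
A starts after B ends, so nothing later overlaps B either.
A starts before C ends → C and A overlap.
D starts after C ends, so nothing later overlaps C either.
D starts before A ends → A and D overlap.
F starts exactly when A ends (back-to-back, no overlap), so nothing later overlaps A either.
F starts before D ends → D and F overlap.
E starts exactly when D ends (back-to-back, no overlap), so nothing later overlaps D either.
E starts before F ends → F and E overlap.
G starts after F ends.
G starts exactly when E ends (back-to-back, no overlap).

A & C, A & D, B & C, D & F, E & F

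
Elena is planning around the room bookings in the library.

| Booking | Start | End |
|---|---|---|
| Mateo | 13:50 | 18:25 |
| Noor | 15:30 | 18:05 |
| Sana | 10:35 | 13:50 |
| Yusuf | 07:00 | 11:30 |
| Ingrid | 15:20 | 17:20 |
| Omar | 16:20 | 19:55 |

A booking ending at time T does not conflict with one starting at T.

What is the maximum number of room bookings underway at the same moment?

4

Sweep the timeline, counting +1 at each start and −1 at each end (ends before starts at a tie):
07:00 start Yusuf → 1
10:35 start Sana → 2
11:30 end Yusuf → 1
13:50 end Sana → 0
13:50 start Mateo → 1
15:20 start Ingrid → 2
15:30 start Noor → 3
16:20 start Omar → 4
17:20 end Ingrid → 3
18:05 end Noor → 2
18:25 end Mateo → 1
19:55 end Omar → 0
Peak is 4, at 16:20 (Ingrid, Mateo, Noor, Omar).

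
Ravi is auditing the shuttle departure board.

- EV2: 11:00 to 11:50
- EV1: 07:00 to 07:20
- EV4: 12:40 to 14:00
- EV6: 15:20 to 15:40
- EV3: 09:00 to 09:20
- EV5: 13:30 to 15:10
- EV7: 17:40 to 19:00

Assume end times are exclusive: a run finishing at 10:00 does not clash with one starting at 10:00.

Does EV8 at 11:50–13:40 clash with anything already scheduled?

Yes — it overlaps EV4, EV5

EV1: ends 07:20 at or before EV8 starts 11:50 → clear.
EV3: ends 09:20 at or before EV8 starts 11:50 → clear.
EV2: ends 11:50 at or before EV8 starts 11:50 → clear.
EV4: starts 12:40 before EV8 ends 13:40, and ends 14:00 after EV8 starts 11:50 → overlap.
EV5: starts 13:30 before EV8 ends 13:40, and ends 15:10 after EV8 starts 11:50 → overlap.
EV6: starts 15:20 at or after EV8 ends 13:40 → clear.
EV7: starts 17:40 at or after EV8 ends 13:40 → clear.
EV8 overlaps EV4, EV5.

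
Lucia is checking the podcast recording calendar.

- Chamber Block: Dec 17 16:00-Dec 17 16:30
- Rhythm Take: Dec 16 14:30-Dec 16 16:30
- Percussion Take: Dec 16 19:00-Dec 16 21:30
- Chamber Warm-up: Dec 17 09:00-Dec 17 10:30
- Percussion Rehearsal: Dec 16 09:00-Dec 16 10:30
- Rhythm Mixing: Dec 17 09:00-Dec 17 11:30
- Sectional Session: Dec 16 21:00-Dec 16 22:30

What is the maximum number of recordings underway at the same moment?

Walk through starts and ends in time order (an end at T is processed before a start at T):
Dec 16 09:00 start Percussion Rehearsal → 1
Dec 16 10:30 end Percussion Rehearsal → 0
Dec 16 14:30 start Rhythm Take → 1
Dec 16 16:30 end Rhythm Take → 0
Dec 16 19:00 start Percussion Take → 1
Dec 16 21:00 start Sectional Session → 2
Dec 16 21:30 end Percussion Take → 1
Dec 16 22:30 end Sectional Session → 0
Dec 17 09:00 start Chamber Warm-up → 1
Dec 17 09:00 start Rhythm Mixing → 2
Dec 17 10:30 end Chamber Warm-up → 1
Dec 17 11:30 end Rhythm Mixing → 0
Dec 17 16:00 start Chamber Block → 1
Dec 17 16:30 end Chamber Block → 0
Peak is 2, at Dec 16 21:00 (Percussion Take, Sectional Session).

2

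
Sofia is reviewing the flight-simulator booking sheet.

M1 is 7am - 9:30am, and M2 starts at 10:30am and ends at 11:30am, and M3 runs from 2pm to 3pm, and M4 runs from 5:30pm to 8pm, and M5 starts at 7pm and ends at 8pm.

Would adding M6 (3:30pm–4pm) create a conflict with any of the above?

M1: ends 9:30am at or before M6 starts 3:30pm → clear.
M2: ends 11:30am at or before M6 starts 3:30pm → clear.
M3: ends 3pm at or before M6 starts 3:30pm → clear.
M4: starts 5:30pm at or after M6 ends 4pm → clear.
M5: starts 7pm at or after M6 ends 4pm → clear.

No — it doesn't clash with anything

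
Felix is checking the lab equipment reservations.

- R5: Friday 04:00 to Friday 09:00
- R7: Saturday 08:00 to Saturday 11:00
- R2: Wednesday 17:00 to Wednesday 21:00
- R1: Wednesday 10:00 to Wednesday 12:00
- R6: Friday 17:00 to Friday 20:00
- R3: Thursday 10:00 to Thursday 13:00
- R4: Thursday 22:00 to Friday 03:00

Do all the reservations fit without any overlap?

Yes

Sorted by start: R1, R2, R3, R4, R5, R6, R7.
R2 starts after R1 ends — done with R1.
R3 starts after R2 ends — done with R2.
R4 starts after R3 ends — done with R3.
R5 starts after R4 ends — done with R4.
R6 starts after R5 ends — done with R5.
R7 starts after R6 ends.
Every pair is clear; the schedule has no overlaps.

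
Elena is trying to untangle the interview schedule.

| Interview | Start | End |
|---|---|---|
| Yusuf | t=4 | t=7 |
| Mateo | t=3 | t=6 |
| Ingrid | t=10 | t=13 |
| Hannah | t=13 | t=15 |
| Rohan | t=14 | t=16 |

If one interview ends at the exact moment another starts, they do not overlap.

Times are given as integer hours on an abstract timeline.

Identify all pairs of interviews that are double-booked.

Hannah & Rohan, Mateo & Yusuf

Two intervals overlap when each starts before the other ends.
Sorted by start: Mateo, Yusuf, Ingrid, Hannah, Rohan.
Yusuf starts before Mateo ends → Mateo and Yusuf overlap.
Ingrid starts after Mateo ends, so nothing later overlaps Mateo either.
Ingrid starts after Yusuf ends, so nothing later overlaps Yusuf either.
Hannah starts exactly when Ingrid ends (back-to-back, no overlap), so nothing later overlaps Ingrid either.
Rohan starts before Hannah ends → Hannah and Rohan overlap.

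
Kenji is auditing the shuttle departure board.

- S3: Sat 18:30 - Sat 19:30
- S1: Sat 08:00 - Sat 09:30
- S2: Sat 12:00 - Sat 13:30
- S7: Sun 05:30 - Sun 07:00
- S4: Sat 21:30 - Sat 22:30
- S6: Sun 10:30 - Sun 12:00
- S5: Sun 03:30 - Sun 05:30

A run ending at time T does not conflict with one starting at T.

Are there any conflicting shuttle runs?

Two intervals overlap when each starts before the other ends.
Sorted by start: S1, S2, S3, S4, S5, S7, S6.
S2 starts after S1 ends, so nothing later overlaps S1 either.
S3 starts after S2 ends, so nothing later overlaps S2 either.
S4 starts after S3 ends, so nothing later overlaps S3 either.
S5 starts after S4 ends, so nothing later overlaps S4 either.
S7 starts exactly when S5 ends (back-to-back, no overlap), so nothing later overlaps S5 either.
S6 starts after S7 ends.
Every pair is clear; the schedule has no overlaps.

No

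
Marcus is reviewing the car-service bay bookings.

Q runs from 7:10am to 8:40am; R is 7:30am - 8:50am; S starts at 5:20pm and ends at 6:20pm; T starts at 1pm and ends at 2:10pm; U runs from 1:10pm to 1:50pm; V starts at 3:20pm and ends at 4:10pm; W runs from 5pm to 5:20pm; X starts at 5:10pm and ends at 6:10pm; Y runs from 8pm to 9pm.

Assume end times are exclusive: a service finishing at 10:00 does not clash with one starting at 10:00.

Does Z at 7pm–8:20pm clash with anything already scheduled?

Q: ends 8:40am at or before Z starts 7pm → clear.
R: ends 8:50am at or before Z starts 7pm → clear.
T: ends 2:10pm at or before Z starts 7pm → clear.
U: ends 1:50pm at or before Z starts 7pm → clear.
V: ends 4:10pm at or before Z starts 7pm → clear.
W: ends 5:20pm at or before Z starts 7pm → clear.
X: ends 6:10pm at or before Z starts 7pm → clear.
S: ends 6:20pm at or before Z starts 7pm → clear.
Y: starts 8pm before Z ends 8:20pm, and ends 9pm after Z starts 7pm → overlap.
Z overlaps Y.

Yes — it overlaps Y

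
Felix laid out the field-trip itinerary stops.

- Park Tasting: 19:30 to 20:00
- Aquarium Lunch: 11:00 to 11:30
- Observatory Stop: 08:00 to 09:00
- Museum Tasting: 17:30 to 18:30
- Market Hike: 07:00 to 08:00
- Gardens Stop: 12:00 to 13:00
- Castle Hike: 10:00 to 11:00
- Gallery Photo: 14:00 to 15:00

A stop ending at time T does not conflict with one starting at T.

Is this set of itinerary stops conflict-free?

Yes

Sorted by start: Market Hike, Observatory Stop, Castle Hike, Aquarium Lunch, Gardens Stop, Gallery Photo, Museum Tasting, Park Tasting.
Observatory Stop starts exactly when Market Hike ends (back-to-back, no overlap), so Market Hike has no further overlaps.
Castle Hike starts after Observatory Stop ends, so Observatory Stop has no further overlaps.
Aquarium Lunch starts exactly when Castle Hike ends (back-to-back, no overlap), so Castle Hike has no further overlaps.
Gardens Stop starts after Aquarium Lunch ends, so Aquarium Lunch has no further overlaps.
Gallery Photo starts after Gardens Stop ends, so Gardens Stop has no further overlaps.
Museum Tasting starts after Gallery Photo ends, so Gallery Photo has no further overlaps.
Park Tasting starts after Museum Tasting ends.
Every pair is clear; the schedule has no overlaps.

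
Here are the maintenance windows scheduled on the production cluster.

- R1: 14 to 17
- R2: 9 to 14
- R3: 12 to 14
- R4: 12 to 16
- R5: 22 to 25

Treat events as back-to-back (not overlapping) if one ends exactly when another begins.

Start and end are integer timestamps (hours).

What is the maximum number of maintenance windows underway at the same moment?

3

Sort all start/end points and keep a running count:
9 start R2 → 1
12 start R3 → 2
12 start R4 → 3
14 end R2 → 2
14 end R3 → 1
14 start R1 → 2
16 end R4 → 1
17 end R1 → 0
22 start R5 → 1
25 end R5 → 0
Peak is 3, at 12 (R2, R3, R4).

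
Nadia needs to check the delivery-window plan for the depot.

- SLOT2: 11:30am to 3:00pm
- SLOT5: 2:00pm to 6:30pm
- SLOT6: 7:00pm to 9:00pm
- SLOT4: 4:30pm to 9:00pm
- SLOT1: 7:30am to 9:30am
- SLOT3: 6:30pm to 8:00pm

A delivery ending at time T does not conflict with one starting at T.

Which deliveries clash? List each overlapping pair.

Sorted by start: SLOT1, SLOT2, SLOT5, SLOT4, SLOT3, SLOT6.
SLOT2 starts after SLOT1 ends, so SLOT1 has no further overlaps.
SLOT5 starts before SLOT2 ends → SLOT2 and SLOT5 overlap.
SLOT4 starts after SLOT2 ends, so SLOT2 has no further overlaps.
SLOT4 starts before SLOT5 ends → SLOT5 and SLOT4 overlap.
SLOT3 starts exactly when SLOT5 ends (back-to-back, no overlap), so SLOT5 has no further overlaps.
SLOT3 starts before SLOT4 ends → SLOT4 and SLOT3 overlap.
SLOT6 starts before SLOT4 ends → SLOT4 and SLOT6 overlap.
SLOT6 starts before SLOT3 ends → SLOT3 and SLOT6 overlap.

SLOT2 & SLOT5, SLOT3 & SLOT4, SLOT3 & SLOT6, SLOT4 & SLOT5, SLOT4 & SLOT6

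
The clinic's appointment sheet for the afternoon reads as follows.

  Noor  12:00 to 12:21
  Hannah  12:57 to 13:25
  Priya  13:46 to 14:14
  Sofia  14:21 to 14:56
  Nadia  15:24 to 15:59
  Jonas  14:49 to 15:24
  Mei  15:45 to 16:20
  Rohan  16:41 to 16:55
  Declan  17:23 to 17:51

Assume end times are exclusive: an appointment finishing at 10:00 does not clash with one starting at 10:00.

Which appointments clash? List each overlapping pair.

Jonas & Sofia, Mei & Nadia

Sorted by start: Noor, Hannah, Priya, Sofia, Jonas, Nadia, Mei, Rohan, Declan.
Hannah starts after Noor ends, so Noor has no further overlaps.
Priya starts after Hannah ends, so Hannah has no further overlaps.
Sofia starts after Priya ends, so Priya has no further overlaps.
Jonas starts before Sofia ends → Sofia and Jonas overlap.
Nadia starts after Sofia ends, so Sofia has no further overlaps.
Nadia starts exactly when Jonas ends (back-to-back, no overlap), so Jonas has no further overlaps.
Mei starts before Nadia ends → Nadia and Mei overlap.
Rohan starts after Nadia ends, so Nadia has no further overlaps.
Rohan starts after Mei ends, so Mei has no further overlaps.
Declan starts after Rohan ends.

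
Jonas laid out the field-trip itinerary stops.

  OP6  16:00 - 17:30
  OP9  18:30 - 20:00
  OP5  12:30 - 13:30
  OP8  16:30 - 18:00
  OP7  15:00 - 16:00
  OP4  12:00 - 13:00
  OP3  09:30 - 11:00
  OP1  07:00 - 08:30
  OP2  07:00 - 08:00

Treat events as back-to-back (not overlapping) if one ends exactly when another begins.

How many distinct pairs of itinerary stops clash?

Two intervals overlap when each starts before the other ends.
Sorted by start: OP1, OP2, OP3, OP4, OP5, OP7, OP6, OP8, OP9.
OP2 starts before OP1 ends → OP1 and OP2 overlap.
OP3 starts after OP1 ends, so OP1 has no further overlaps.
OP3 starts after OP2 ends, so OP2 has no further overlaps.
OP4 starts after OP3 ends, so OP3 has no further overlaps.
OP5 starts before OP4 ends → OP4 and OP5 overlap.
OP7 starts after OP4 ends, so OP4 has no further overlaps.
OP7 starts after OP5 ends, so OP5 has no further overlaps.
OP6 starts exactly when OP7 ends (back-to-back, no overlap), so OP7 has no further overlaps.
OP8 starts before OP6 ends → OP6 and OP8 overlap.
OP9 starts after OP6 ends.
OP9 starts after OP8 ends.
Overlapping pairs: OP1 & OP2, OP4 & OP5, OP6 & OP8 — 3 in total.

3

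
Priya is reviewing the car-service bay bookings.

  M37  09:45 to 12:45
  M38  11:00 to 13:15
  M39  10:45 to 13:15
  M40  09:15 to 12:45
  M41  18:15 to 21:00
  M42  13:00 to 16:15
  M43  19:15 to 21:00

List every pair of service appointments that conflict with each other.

Sorted by start: M40, M37, M39, M38, M42, M41, M43.
M37 starts before M40 ends → M40 and M37 overlap.
M39 starts before M40 ends → M40 and M39 overlap.
M38 starts before M40 ends → M40 and M38 overlap.
M42 starts after M40 ends, so M40 has no further overlaps.
M39 starts before M37 ends → M37 and M39 overlap.
M38 starts before M37 ends → M37 and M38 overlap.
M42 starts after M37 ends, so M37 has no further overlaps.
M38 starts before M39 ends → M39 and M38 overlap.
M42 starts before M39 ends → M39 and M42 overlap.
M41 starts after M39 ends, so M39 has no further overlaps.
M42 starts before M38 ends → M38 and M42 overlap.
M41 starts after M38 ends, so M38 has no further overlaps.
M41 starts after M42 ends, so M42 has no further overlaps.
M43 starts before M41 ends → M41 and M43 overlap.

M37 & M38, M37 & M39, M37 & M40, M38 & M39, M38 & M40, M38 & M42, M39 & M40, M39 & M42, M41 & M43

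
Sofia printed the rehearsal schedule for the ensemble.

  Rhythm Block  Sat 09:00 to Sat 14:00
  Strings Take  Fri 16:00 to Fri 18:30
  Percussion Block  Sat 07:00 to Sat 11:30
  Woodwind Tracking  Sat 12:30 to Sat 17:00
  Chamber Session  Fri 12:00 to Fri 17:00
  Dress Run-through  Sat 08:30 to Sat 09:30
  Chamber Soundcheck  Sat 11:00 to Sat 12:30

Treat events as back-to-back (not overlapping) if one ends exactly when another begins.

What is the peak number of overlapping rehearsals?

3

Sweep the timeline, counting +1 at each start and −1 at each end (ends before starts at a tie):
Fri 12:00 start Chamber Session → 1
Fri 16:00 start Strings Take → 2
Fri 17:00 end Chamber Session → 1
Fri 18:30 end Strings Take → 0
Sat 07:00 start Percussion Block → 1
Sat 08:30 start Dress Run-through → 2
Sat 09:00 start Rhythm Block → 3
Sat 09:30 end Dress Run-through → 2
Sat 11:00 start Chamber Soundcheck → 3
Sat 11:30 end Percussion Block → 2
Sat 12:30 end Chamber Soundcheck → 1
Sat 12:30 start Woodwind Tracking → 2
Sat 14:00 end Rhythm Block → 1
Sat 17:00 end Woodwind Tracking → 0
Peak is 3, at Sat 09:00 (Dress Run-through, Percussion Block, Rhythm Block).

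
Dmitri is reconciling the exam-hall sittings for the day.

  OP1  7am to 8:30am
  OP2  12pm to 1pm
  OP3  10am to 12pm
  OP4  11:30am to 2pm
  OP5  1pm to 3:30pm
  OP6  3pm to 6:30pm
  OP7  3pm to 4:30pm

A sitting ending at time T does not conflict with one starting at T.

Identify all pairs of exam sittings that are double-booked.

OP2 & OP4, OP3 & OP4, OP4 & OP5, OP5 & OP6, OP5 & OP7, OP6 & OP7

Sorted by start: OP1, OP3, OP4, OP2, OP5, OP6, OP7.
OP3 starts after OP1 ends, so nothing later overlaps OP1 either.
OP4 starts before OP3 ends → OP3 and OP4 overlap.
OP2 starts exactly when OP3 ends (back-to-back, no overlap), so nothing later overlaps OP3 either.
OP2 starts before OP4 ends → OP4 and OP2 overlap.
OP5 starts before OP4 ends → OP4 and OP5 overlap.
OP6 starts after OP4 ends, so nothing later overlaps OP4 either.
OP5 starts exactly when OP2 ends (back-to-back, no overlap), so nothing later overlaps OP2 either.
OP6 starts before OP5 ends → OP5 and OP6 overlap.
OP7 starts before OP5 ends → OP5 and OP7 overlap.
OP7 starts before OP6 ends → OP6 and OP7 overlap.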